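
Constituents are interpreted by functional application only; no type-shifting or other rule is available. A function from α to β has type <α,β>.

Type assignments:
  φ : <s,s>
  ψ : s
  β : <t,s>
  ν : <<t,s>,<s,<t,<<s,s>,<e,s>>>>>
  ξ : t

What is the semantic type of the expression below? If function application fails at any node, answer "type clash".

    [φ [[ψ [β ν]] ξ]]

[β ν] — ν of type <<t,s>,<s,<t,<<s,s>,<e,s>>>>> combines with β of type <t,s>: type <s,<t,<<s,s>,<e,s>>>>.
[ψ [β ν]] — [β ν] of type <s,<t,<<s,s>,<e,s>>>> combines with ψ of type s: type <t,<<s,s>,<e,s>>>.
[[ψ [β ν]] ξ] — [ψ [β ν]] of type <t,<<s,s>,<e,s>>> combines with ξ of type t: type <<s,s>,<e,s>>.
[φ [[ψ [β ν]] ξ]] — [[ψ [β ν]] ξ] of type <<s,s>,<e,s>> combines with φ of type <s,s>: type <e,s>.

<e,s>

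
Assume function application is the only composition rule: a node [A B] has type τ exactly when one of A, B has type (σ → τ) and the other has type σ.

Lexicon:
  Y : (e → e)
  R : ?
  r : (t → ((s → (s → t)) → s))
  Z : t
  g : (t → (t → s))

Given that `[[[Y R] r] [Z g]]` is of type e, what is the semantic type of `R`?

((e → e) → ((t → ((s → (s → t)) → s)) → ((t → s) → e)))

At [[[Y R] r] [Z g]] (required: e): [Z g] is (t → s), which is not a function with range e; hence [[Y R] r] is the functor — type ((t → s) → e).
At [[Y R] r] (required: ((t → s) → e)): r is (t → ((s → (s → t)) → s)), which is not a function with range ((t → s) → e); hence [Y R] is the functor — type ((t → ((s → (s → t)) → s)) → ((t → s) → e)).
At [Y R] (required: ((t → ((s → (s → t)) → s)) → ((t → s) → e))): Y is (e → e), which is not a function with range ((t → ((s → (s → t)) → s)) → ((t → s) → e)); hence R is the functor — type ((e → e) → ((t → ((s → (s → t)) → s)) → ((t → s) → e))).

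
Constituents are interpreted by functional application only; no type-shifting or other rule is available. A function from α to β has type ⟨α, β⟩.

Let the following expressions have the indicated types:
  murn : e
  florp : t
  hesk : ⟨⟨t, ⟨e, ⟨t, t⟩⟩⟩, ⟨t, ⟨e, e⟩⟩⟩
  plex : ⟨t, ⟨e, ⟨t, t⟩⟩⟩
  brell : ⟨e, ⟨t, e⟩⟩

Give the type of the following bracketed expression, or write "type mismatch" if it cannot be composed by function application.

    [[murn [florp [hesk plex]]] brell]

⟨t, e⟩

[hesk plex]: hesk is ⟨⟨t, ⟨e, ⟨t, t⟩⟩⟩, ⟨t, ⟨e, e⟩⟩⟩, plex is ⟨t, ⟨e, ⟨t, t⟩⟩⟩; result ⟨t, ⟨e, e⟩⟩.
[florp [hesk plex]]: [hesk plex] is ⟨t, ⟨e, e⟩⟩, florp is t; result ⟨e, e⟩.
[murn [florp [hesk plex]]]: [florp [hesk plex]] is ⟨e, e⟩, murn is e; result e.
[[murn [florp [hesk plex]]] brell]: brell is ⟨e, ⟨t, e⟩⟩, [murn [florp [hesk plex]]] is e; result ⟨t, e⟩.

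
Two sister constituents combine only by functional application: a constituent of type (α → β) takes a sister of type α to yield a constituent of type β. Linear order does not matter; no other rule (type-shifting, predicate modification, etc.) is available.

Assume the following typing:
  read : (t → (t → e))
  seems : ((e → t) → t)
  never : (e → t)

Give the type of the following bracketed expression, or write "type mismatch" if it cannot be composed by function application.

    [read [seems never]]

(t → e)

At [seems never], seems : ((e → t) → t) takes never : (e → t), giving t.
At [read [seems never]], read : (t → (t → e)) takes [seems never] : t, giving (t → e).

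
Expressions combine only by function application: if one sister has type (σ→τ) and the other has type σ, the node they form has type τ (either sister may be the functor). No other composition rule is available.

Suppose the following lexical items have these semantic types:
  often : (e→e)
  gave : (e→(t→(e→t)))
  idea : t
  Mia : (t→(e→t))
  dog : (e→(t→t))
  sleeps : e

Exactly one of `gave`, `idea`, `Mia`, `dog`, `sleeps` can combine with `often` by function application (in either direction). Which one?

gave : (e→(t→(e→t))) — does not combine with often.
idea : t — does not combine with often.
Mia : (t→(e→t)) — does not combine with often.
dog : (e→(t→t)) — does not combine with often.
sleeps — combines: often : (e→e) takes sleeps : e as argument, giving e.

sleeps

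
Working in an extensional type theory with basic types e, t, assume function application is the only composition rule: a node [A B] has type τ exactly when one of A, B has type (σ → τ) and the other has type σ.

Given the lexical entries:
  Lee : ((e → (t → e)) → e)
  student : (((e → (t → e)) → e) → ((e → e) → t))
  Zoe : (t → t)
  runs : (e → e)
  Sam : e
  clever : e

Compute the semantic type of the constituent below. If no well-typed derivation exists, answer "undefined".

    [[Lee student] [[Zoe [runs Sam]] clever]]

undefined

[Lee student] — student of type (((e → (t → e)) → e) → ((e → e) → t)) combines with Lee of type ((e → (t → e)) → e): type ((e → e) → t).
[runs Sam] — runs of type (e → e) combines with Sam of type e: type e.
[Zoe [runs Sam]]: (t → t) with e — neither is a function whose domain matches the other; composition fails here.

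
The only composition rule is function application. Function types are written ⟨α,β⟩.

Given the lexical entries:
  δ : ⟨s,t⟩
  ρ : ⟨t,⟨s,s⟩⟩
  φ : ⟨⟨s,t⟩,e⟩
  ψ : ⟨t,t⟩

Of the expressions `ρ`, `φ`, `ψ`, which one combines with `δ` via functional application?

φ

ρ : ⟨t,⟨s,s⟩⟩ — neither side's domain matches the other.
φ — combines: φ : ⟨⟨s,t⟩,e⟩ takes δ : ⟨s,t⟩ as argument, giving e.
ψ : ⟨t,t⟩ — neither side's domain matches the other.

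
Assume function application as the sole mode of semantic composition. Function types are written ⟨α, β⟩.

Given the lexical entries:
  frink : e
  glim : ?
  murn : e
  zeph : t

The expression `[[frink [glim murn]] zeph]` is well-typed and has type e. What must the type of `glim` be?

⟨e, ⟨e, ⟨t, e⟩⟩⟩

[[frink [glim murn]] zeph] is required to be e. zeph : t cannot yield e as functor, so [frink [glim murn]] : ⟨t, e⟩.
[frink [glim murn]] is required to be ⟨t, e⟩. frink : e cannot yield ⟨t, e⟩ as functor, so [glim murn] : ⟨e, ⟨t, e⟩⟩.
[glim murn] is required to be ⟨e, ⟨t, e⟩⟩. murn : e cannot yield ⟨e, ⟨t, e⟩⟩ as functor, so glim : ⟨e, ⟨e, ⟨t, e⟩⟩⟩.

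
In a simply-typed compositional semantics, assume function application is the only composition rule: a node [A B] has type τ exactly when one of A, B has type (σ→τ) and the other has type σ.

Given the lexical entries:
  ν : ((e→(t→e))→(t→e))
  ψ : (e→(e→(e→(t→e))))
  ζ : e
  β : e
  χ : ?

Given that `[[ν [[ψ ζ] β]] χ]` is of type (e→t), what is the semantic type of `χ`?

((t→e)→(e→t))

At [[ν [[ψ ζ] β]] χ] (required: (e→t)): [ν [[ψ ζ] β]] is (t→e), which is not a function with range (e→t); hence χ is the functor — type ((t→e)→(e→t)).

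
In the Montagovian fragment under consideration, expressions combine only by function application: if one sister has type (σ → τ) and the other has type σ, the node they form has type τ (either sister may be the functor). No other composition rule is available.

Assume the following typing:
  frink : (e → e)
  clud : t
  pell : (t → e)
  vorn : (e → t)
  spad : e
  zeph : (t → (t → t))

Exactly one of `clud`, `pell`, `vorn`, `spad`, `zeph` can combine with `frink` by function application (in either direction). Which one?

clud : t — neither side's domain matches the other.
pell : (t → e) — neither side's domain matches the other.
vorn : (e → t) — neither side's domain matches the other.
spad — combines: frink : (e → e) takes spad : e as argument, giving e.
zeph : (t → (t → t)) — neither side's domain matches the other.

spad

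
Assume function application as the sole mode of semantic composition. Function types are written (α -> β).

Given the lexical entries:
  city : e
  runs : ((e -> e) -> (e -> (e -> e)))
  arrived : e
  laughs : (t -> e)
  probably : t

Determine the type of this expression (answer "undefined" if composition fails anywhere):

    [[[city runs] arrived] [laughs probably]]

undefined

[city runs]: e with ((e -> e) -> (e -> (e -> e))) — neither is a function whose domain matches the other; composition fails here.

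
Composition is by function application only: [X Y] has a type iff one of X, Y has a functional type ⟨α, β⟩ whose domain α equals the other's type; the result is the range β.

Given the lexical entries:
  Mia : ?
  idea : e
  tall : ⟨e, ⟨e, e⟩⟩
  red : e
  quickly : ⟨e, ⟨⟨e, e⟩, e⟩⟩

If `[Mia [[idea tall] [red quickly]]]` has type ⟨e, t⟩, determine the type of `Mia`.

For [Mia [[idea tall] [red quickly]]] to have type ⟨e, t⟩ with [[idea tall] [red quickly]] of type e, Mia must be the function: Mia : ⟨e, ⟨e, t⟩⟩.

⟨e, ⟨e, t⟩⟩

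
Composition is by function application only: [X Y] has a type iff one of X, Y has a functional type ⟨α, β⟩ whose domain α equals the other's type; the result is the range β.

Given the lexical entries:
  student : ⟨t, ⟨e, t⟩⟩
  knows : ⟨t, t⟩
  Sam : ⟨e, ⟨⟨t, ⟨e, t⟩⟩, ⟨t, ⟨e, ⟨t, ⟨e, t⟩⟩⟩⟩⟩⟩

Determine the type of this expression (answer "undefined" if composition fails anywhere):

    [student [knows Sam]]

undefined

At [knows Sam]: neither ⟨t, t⟩ nor ⟨e, ⟨⟨t, ⟨e, t⟩⟩, ⟨t, ⟨e, ⟨t, ⟨e, t⟩⟩⟩⟩⟩⟩ can take the other as argument; the node is ill-typed.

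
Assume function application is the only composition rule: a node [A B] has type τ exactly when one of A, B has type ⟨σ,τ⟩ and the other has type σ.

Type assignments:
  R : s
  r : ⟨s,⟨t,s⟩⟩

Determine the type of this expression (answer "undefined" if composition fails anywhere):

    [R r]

⟨t,s⟩

[R r] — r of type ⟨s,⟨t,s⟩⟩ combines with R of type s: type ⟨t,s⟩.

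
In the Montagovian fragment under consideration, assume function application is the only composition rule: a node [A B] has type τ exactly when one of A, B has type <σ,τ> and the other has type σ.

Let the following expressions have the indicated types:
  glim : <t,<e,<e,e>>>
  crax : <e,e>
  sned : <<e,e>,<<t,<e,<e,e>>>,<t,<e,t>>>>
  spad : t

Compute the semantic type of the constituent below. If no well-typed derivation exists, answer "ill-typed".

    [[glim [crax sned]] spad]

[crax sned]: <<e,e>,<<t,<e,<e,e>>>,<t,<e,t>>>> applied to <e,e> yields <<t,<e,<e,e>>>,<t,<e,t>>>.
[glim [crax sned]]: <<t,<e,<e,e>>>,<t,<e,t>>> applied to <t,<e,<e,e>>> yields <t,<e,t>>.
[[glim [crax sned]] spad]: <t,<e,t>> applied to t yields <e,t>.

<e,t>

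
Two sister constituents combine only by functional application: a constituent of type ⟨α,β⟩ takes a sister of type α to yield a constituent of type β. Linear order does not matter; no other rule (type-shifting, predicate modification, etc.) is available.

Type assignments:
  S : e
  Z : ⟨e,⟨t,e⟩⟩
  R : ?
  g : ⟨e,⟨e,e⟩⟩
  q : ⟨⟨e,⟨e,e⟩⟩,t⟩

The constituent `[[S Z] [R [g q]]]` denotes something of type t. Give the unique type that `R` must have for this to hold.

At [[S Z] [R [g q]]] (required: t): [S Z] is ⟨t,e⟩, which is not a function with range t; hence [R [g q]] is the functor — type ⟨⟨t,e⟩,t⟩.
At [R [g q]] (required: ⟨⟨t,e⟩,t⟩): [g q] is t, which is not a function with range ⟨⟨t,e⟩,t⟩; hence R is the functor — type ⟨t,⟨⟨t,e⟩,t⟩⟩.

⟨t,⟨⟨t,e⟩,t⟩⟩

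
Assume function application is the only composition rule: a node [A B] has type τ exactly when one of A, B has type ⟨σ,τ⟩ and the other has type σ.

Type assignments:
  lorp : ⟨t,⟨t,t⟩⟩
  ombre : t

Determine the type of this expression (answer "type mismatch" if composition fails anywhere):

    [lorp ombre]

⟨t,t⟩

[lorp ombre] — lorp of type ⟨t,⟨t,t⟩⟩ combines with ombre of type t: type ⟨t,t⟩.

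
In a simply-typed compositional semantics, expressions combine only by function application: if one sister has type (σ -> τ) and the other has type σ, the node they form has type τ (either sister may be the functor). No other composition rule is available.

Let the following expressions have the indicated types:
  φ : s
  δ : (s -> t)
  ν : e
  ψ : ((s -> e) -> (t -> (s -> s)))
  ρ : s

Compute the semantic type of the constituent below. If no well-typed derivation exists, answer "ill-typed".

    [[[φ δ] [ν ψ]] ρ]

[φ δ] — δ of type (s -> t) combines with φ of type s: type t.
[ν ψ]: e with ((s -> e) -> (t -> (s -> s))) — neither is a function whose domain matches the other; composition fails here.

ill-typed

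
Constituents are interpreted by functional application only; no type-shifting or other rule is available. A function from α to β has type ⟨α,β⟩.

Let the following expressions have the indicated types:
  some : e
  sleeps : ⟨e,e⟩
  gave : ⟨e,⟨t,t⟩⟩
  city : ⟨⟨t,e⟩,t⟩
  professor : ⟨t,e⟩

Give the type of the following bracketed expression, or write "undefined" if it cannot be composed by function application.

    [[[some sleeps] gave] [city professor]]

At [some sleeps], sleeps : ⟨e,e⟩ takes some : e, giving e.
At [[some sleeps] gave], gave : ⟨e,⟨t,t⟩⟩ takes [some sleeps] : e, giving ⟨t,t⟩.
At [city professor], city : ⟨⟨t,e⟩,t⟩ takes professor : ⟨t,e⟩, giving t.
At [[[some sleeps] gave] [city professor]], [[some sleeps] gave] : ⟨t,t⟩ takes [city professor] : t, giving t.

t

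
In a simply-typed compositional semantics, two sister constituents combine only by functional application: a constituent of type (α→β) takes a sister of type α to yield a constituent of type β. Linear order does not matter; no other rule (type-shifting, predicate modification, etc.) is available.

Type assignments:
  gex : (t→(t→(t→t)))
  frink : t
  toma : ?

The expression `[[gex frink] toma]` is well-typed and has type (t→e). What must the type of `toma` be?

((t→(t→t))→(t→e))

For [[gex frink] toma] to have type (t→e) with [gex frink] of type (t→(t→t)), toma must be the function: toma : ((t→(t→t))→(t→e)).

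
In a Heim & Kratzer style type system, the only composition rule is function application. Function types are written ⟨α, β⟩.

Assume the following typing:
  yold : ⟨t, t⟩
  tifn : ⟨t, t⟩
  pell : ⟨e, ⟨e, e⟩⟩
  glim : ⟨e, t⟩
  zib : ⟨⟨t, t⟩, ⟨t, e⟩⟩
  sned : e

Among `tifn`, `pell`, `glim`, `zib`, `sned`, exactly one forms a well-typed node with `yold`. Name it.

tifn : ⟨t, t⟩ — does not combine with yold.
pell : ⟨e, ⟨e, e⟩⟩ — does not combine with yold.
glim : ⟨e, t⟩ — does not combine with yold.
zib — combines: zib : ⟨⟨t, t⟩, ⟨t, e⟩⟩ takes yold : ⟨t, t⟩ as argument, giving ⟨t, e⟩.
sned : e — does not combine with yold.

zib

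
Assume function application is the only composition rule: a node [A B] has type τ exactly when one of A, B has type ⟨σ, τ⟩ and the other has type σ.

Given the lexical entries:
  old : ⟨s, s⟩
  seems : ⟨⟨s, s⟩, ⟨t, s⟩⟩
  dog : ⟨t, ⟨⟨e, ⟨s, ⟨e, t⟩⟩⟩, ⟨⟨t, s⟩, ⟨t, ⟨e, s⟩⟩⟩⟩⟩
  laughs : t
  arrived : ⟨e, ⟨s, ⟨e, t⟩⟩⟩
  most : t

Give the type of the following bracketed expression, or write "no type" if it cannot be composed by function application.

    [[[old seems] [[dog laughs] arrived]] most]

⟨e, s⟩

[old seems]: ⟨⟨s, s⟩, ⟨t, s⟩⟩ applied to ⟨s, s⟩ yields ⟨t, s⟩.
[dog laughs]: ⟨t, ⟨⟨e, ⟨s, ⟨e, t⟩⟩⟩, ⟨⟨t, s⟩, ⟨t, ⟨e, s⟩⟩⟩⟩⟩ applied to t yields ⟨⟨e, ⟨s, ⟨e, t⟩⟩⟩, ⟨⟨t, s⟩, ⟨t, ⟨e, s⟩⟩⟩⟩.
[[dog laughs] arrived]: ⟨⟨e, ⟨s, ⟨e, t⟩⟩⟩, ⟨⟨t, s⟩, ⟨t, ⟨e, s⟩⟩⟩⟩ applied to ⟨e, ⟨s, ⟨e, t⟩⟩⟩ yields ⟨⟨t, s⟩, ⟨t, ⟨e, s⟩⟩⟩.
[[old seems] [[dog laughs] arrived]]: ⟨⟨t, s⟩, ⟨t, ⟨e, s⟩⟩⟩ applied to ⟨t, s⟩ yields ⟨t, ⟨e, s⟩⟩.
[[[old seems] [[dog laughs] arrived]] most]: ⟨t, ⟨e, s⟩⟩ applied to t yields ⟨e, s⟩.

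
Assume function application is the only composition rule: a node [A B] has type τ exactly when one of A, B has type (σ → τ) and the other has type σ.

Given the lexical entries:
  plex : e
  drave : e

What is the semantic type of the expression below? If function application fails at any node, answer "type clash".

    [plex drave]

[plex drave]: e and e cannot combine by function application — type clash.

type clash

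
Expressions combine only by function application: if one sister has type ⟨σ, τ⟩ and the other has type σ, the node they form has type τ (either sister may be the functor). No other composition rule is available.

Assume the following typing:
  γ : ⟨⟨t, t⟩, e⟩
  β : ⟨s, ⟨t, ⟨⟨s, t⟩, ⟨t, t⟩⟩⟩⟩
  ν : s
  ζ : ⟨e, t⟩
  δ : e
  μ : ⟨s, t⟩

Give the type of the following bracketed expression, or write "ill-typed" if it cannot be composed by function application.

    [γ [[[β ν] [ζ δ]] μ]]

[β ν] — β of type ⟨s, ⟨t, ⟨⟨s, t⟩, ⟨t, t⟩⟩⟩⟩ combines with ν of type s: type ⟨t, ⟨⟨s, t⟩, ⟨t, t⟩⟩⟩.
[ζ δ] — ζ of type ⟨e, t⟩ combines with δ of type e: type t.
[[β ν] [ζ δ]] — [β ν] of type ⟨t, ⟨⟨s, t⟩, ⟨t, t⟩⟩⟩ combines with [ζ δ] of type t: type ⟨⟨s, t⟩, ⟨t, t⟩⟩.
[[[β ν] [ζ δ]] μ] — [[β ν] [ζ δ]] of type ⟨⟨s, t⟩, ⟨t, t⟩⟩ combines with μ of type ⟨s, t⟩: type ⟨t, t⟩.
[γ [[[β ν] [ζ δ]] μ]] — γ of type ⟨⟨t, t⟩, e⟩ combines with [[[β ν] [ζ δ]] μ] of type ⟨t, t⟩: type e.

e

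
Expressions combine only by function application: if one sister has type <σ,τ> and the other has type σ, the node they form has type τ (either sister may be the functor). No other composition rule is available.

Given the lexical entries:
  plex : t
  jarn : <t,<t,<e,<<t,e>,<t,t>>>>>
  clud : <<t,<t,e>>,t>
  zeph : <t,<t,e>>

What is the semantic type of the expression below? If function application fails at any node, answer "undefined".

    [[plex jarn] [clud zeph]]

<e,<<t,e>,<t,t>>>

[plex jarn] — jarn of type <t,<t,<e,<<t,e>,<t,t>>>>> combines with plex of type t: type <t,<e,<<t,e>,<t,t>>>>.
[clud zeph] — clud of type <<t,<t,e>>,t> combines with zeph of type <t,<t,e>>: type t.
[[plex jarn] [clud zeph]] — [plex jarn] of type <t,<e,<<t,e>,<t,t>>>> combines with [clud zeph] of type t: type <e,<<t,e>,<t,t>>>.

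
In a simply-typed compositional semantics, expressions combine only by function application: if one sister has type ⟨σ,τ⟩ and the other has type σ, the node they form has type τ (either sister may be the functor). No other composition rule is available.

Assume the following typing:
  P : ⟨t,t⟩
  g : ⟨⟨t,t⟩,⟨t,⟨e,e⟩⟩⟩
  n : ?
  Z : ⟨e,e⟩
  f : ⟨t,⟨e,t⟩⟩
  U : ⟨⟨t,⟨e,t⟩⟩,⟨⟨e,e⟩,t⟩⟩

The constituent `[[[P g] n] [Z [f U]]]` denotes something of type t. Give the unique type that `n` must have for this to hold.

⟨⟨t,⟨e,e⟩⟩,⟨t,t⟩⟩

For [[[P g] n] [Z [f U]]] to have type t with [Z [f U]] of type t, [[P g] n] must be the function: [[P g] n] : ⟨t,t⟩.
For [[P g] n] to have type ⟨t,t⟩ with [P g] of type ⟨t,⟨e,e⟩⟩, n must be the function: n : ⟨⟨t,⟨e,e⟩⟩,⟨t,t⟩⟩.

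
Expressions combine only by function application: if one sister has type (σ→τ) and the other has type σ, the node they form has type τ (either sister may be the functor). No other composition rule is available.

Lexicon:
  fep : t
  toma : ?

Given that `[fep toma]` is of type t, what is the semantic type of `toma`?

At [fep toma] (required: t): fep is t, which is not a function with range t; hence toma is the functor — type (t→t).

(t→t)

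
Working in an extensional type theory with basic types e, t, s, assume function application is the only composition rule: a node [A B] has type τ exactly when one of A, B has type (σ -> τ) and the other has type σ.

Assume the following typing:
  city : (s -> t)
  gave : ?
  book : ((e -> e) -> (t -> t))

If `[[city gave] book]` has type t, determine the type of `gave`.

((s -> t) -> (((e -> e) -> (t -> t)) -> t))

[[city gave] book] must have type t. The sister book has type ((e -> e) -> (t -> t)); that is not a function onto t, so [city gave] must be the functor, of type (((e -> e) -> (t -> t)) -> t).
[city gave] must have type (((e -> e) -> (t -> t)) -> t). The sister city has type (s -> t); that is not a function onto (((e -> e) -> (t -> t)) -> t), so gave must be the functor, of type ((s -> t) -> (((e -> e) -> (t -> t)) -> t)).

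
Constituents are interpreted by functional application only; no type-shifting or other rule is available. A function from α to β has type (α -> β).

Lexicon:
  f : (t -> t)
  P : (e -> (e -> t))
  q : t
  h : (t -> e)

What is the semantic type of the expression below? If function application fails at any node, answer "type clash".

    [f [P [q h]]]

[q h]: functor h : (t -> e), argument q : t; result e.
[P [q h]]: functor P : (e -> (e -> t)), argument [q h] : e; result (e -> t).
At [f [P [q h]]]: neither (t -> t) nor (e -> t) can take the other as argument; the node is ill-typed.

type clash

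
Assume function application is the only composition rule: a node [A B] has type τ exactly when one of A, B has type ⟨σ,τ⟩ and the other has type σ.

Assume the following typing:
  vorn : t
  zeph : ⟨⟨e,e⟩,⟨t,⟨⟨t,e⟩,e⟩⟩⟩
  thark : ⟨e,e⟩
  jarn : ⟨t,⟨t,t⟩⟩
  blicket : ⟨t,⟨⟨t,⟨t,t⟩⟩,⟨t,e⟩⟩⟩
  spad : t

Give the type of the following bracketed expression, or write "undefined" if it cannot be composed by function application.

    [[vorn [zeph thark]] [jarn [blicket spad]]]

[zeph thark]: zeph is ⟨⟨e,e⟩,⟨t,⟨⟨t,e⟩,e⟩⟩⟩, thark is ⟨e,e⟩; result ⟨t,⟨⟨t,e⟩,e⟩⟩.
[vorn [zeph thark]]: [zeph thark] is ⟨t,⟨⟨t,e⟩,e⟩⟩, vorn is t; result ⟨⟨t,e⟩,e⟩.
[blicket spad]: blicket is ⟨t,⟨⟨t,⟨t,t⟩⟩,⟨t,e⟩⟩⟩, spad is t; result ⟨⟨t,⟨t,t⟩⟩,⟨t,e⟩⟩.
[jarn [blicket spad]]: [blicket spad] is ⟨⟨t,⟨t,t⟩⟩,⟨t,e⟩⟩, jarn is ⟨t,⟨t,t⟩⟩; result ⟨t,e⟩.
[[vorn [zeph thark]] [jarn [blicket spad]]]: [vorn [zeph thark]] is ⟨⟨t,e⟩,e⟩, [jarn [blicket spad]] is ⟨t,e⟩; result e.

e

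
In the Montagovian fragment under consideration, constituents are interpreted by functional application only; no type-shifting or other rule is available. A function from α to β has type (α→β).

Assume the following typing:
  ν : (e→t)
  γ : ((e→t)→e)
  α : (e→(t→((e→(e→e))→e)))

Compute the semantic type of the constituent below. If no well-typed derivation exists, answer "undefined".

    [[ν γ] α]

(t→((e→(e→e))→e))

At [ν γ], γ : ((e→t)→e) takes ν : (e→t), giving e.
At [[ν γ] α], α : (e→(t→((e→(e→e))→e))) takes [ν γ] : e, giving (t→((e→(e→e))→e)).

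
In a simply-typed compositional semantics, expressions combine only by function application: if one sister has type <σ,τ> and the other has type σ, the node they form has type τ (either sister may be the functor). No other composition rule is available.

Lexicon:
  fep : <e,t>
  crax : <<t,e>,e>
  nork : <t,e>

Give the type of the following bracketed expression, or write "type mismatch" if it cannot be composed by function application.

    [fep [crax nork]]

[crax nork]: <<t,e>,e> applied to <t,e> yields e.
[fep [crax nork]]: <e,t> applied to e yields t.

t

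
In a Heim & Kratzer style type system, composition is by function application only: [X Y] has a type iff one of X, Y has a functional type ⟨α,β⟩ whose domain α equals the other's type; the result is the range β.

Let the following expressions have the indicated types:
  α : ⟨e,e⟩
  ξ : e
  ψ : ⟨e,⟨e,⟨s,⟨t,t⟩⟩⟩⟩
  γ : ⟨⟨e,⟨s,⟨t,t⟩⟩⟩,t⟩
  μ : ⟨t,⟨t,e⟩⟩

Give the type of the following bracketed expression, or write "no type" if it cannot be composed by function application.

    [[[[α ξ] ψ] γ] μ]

[α ξ] — α of type ⟨e,e⟩ combines with ξ of type e: type e.
[[α ξ] ψ] — ψ of type ⟨e,⟨e,⟨s,⟨t,t⟩⟩⟩⟩ combines with [α ξ] of type e: type ⟨e,⟨s,⟨t,t⟩⟩⟩.
[[[α ξ] ψ] γ] — γ of type ⟨⟨e,⟨s,⟨t,t⟩⟩⟩,t⟩ combines with [[α ξ] ψ] of type ⟨e,⟨s,⟨t,t⟩⟩⟩: type t.
[[[[α ξ] ψ] γ] μ] — μ of type ⟨t,⟨t,e⟩⟩ combines with [[[α ξ] ψ] γ] of type t: type ⟨t,e⟩.

⟨t,e⟩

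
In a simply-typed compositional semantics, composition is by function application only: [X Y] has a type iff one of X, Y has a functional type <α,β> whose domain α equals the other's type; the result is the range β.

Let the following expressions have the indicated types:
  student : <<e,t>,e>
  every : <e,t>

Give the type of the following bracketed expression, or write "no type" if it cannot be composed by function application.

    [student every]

e

[student every] — student of type <<e,t>,e> combines with every of type <e,t>: type e.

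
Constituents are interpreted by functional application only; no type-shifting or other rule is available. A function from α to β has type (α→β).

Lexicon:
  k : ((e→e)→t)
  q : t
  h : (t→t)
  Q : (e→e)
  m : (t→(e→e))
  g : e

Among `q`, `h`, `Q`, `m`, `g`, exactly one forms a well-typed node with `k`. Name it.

q : t — neither side's domain matches the other.
h : (t→t) — neither side's domain matches the other.
Q — combines: k : ((e→e)→t) takes Q : (e→e) as argument, giving t.
m : (t→(e→e)) — neither side's domain matches the other.
g : e — neither side's domain matches the other.

Q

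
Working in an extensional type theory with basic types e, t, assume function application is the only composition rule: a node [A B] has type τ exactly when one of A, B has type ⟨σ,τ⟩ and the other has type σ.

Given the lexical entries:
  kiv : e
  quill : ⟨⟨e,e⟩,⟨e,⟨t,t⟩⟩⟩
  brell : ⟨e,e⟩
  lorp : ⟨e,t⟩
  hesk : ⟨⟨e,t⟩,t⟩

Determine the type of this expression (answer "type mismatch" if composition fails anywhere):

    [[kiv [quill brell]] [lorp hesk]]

[quill brell]: functor quill : ⟨⟨e,e⟩,⟨e,⟨t,t⟩⟩⟩, argument brell : ⟨e,e⟩; result ⟨e,⟨t,t⟩⟩.
[kiv [quill brell]]: functor [quill brell] : ⟨e,⟨t,t⟩⟩, argument kiv : e; result ⟨t,t⟩.
[lorp hesk]: functor hesk : ⟨⟨e,t⟩,t⟩, argument lorp : ⟨e,t⟩; result t.
[[kiv [quill brell]] [lorp hesk]]: functor [kiv [quill brell]] : ⟨t,t⟩, argument [lorp hesk] : t; result t.

t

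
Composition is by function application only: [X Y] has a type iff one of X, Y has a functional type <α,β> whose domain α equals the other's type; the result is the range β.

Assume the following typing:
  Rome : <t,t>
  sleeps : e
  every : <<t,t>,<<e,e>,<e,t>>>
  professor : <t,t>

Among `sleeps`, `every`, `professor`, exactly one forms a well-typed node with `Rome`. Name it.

sleeps : e — neither side's domain matches the other.
every — combines: every : <<t,t>,<<e,e>,<e,t>>> takes Rome : <t,t> as argument, giving <<e,e>,<e,t>>.
professor : <t,t> — neither side's domain matches the other.

every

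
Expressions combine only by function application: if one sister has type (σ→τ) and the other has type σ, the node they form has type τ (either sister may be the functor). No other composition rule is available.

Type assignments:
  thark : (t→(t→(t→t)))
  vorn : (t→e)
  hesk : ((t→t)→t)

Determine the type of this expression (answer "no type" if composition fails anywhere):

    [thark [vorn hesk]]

no type

[vorn hesk]: (t→e) and ((t→t)→t) cannot combine by function application — type clash.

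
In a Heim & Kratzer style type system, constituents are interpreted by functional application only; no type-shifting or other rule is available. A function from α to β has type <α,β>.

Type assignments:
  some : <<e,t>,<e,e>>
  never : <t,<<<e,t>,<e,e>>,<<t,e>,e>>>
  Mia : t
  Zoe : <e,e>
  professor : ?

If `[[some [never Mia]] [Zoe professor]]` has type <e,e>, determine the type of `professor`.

[[some [never Mia]] [Zoe professor]] is required to be <e,e>. [some [never Mia]] : <<t,e>,e> cannot yield <e,e> as functor, so [Zoe professor] : <<<t,e>,e>,<e,e>>.
[Zoe professor] is required to be <<<t,e>,e>,<e,e>>. Zoe : <e,e> cannot yield <<<t,e>,e>,<e,e>> as functor, so professor : <<e,e>,<<<t,e>,e>,<e,e>>>.

<<e,e>,<<<t,e>,e>,<e,e>>>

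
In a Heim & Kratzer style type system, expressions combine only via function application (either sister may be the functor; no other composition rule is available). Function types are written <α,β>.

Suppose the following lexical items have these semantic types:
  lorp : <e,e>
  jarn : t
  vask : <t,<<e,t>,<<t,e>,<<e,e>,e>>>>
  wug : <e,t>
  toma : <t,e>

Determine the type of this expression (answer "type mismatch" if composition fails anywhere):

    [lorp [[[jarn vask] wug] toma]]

[jarn vask]: vask is <t,<<e,t>,<<t,e>,<<e,e>,e>>>>, jarn is t; result <<e,t>,<<t,e>,<<e,e>,e>>>.
[[jarn vask] wug]: [jarn vask] is <<e,t>,<<t,e>,<<e,e>,e>>>, wug is <e,t>; result <<t,e>,<<e,e>,e>>.
[[[jarn vask] wug] toma]: [[jarn vask] wug] is <<t,e>,<<e,e>,e>>, toma is <t,e>; result <<e,e>,e>.
[lorp [[[jarn vask] wug] toma]]: [[[jarn vask] wug] toma] is <<e,e>,e>, lorp is <e,e>; result e.

e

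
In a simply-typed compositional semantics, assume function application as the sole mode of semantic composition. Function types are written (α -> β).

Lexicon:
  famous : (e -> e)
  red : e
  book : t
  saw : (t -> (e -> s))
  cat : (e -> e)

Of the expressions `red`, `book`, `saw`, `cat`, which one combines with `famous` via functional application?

red

red — combines: famous : (e -> e) takes red : e as argument, giving e.
book : t — no; famous wants e, and book wants nothing (atomic).
saw : (t -> (e -> s)) — no; famous wants e, and saw wants t.
cat : (e -> e) — no; famous wants e, and cat wants e.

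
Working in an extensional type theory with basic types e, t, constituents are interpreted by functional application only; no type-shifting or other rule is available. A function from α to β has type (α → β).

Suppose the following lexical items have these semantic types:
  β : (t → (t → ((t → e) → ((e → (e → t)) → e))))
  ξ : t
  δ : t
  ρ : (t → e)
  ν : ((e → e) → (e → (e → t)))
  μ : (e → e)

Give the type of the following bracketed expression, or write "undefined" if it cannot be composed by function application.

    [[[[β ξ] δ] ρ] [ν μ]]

At [β ξ], β : (t → (t → ((t → e) → ((e → (e → t)) → e)))) takes ξ : t, giving (t → ((t → e) → ((e → (e → t)) → e))).
At [[β ξ] δ], [β ξ] : (t → ((t → e) → ((e → (e → t)) → e))) takes δ : t, giving ((t → e) → ((e → (e → t)) → e)).
At [[[β ξ] δ] ρ], [[β ξ] δ] : ((t → e) → ((e → (e → t)) → e)) takes ρ : (t → e), giving ((e → (e → t)) → e).
At [ν μ], ν : ((e → e) → (e → (e → t))) takes μ : (e → e), giving (e → (e → t)).
At [[[[β ξ] δ] ρ] [ν μ]], [[[β ξ] δ] ρ] : ((e → (e → t)) → e) takes [ν μ] : (e → (e → t)), giving e.

e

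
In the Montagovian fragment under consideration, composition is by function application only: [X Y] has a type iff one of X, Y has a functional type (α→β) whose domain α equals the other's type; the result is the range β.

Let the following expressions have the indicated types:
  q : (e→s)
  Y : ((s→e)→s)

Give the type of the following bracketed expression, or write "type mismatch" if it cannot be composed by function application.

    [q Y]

type mismatch

[q Y]: (e→s) with ((s→e)→s) — neither is a function whose domain matches the other; composition fails here.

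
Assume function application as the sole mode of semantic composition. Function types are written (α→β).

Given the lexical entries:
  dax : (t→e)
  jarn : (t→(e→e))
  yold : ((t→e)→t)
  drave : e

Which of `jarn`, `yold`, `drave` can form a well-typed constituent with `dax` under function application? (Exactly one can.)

jarn : (t→(e→e)) — neither side's domain matches the other.
yold — combines: yold : ((t→e)→t) takes dax : (t→e) as argument, giving t.
drave : e — neither side's domain matches the other.

yold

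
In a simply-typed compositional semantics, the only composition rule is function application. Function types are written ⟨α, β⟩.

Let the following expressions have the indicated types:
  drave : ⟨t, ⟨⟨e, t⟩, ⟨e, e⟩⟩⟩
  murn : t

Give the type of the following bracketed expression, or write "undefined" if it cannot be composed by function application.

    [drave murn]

⟨⟨e, t⟩, ⟨e, e⟩⟩

[drave murn]: ⟨t, ⟨⟨e, t⟩, ⟨e, e⟩⟩⟩ applied to t yields ⟨⟨e, t⟩, ⟨e, e⟩⟩.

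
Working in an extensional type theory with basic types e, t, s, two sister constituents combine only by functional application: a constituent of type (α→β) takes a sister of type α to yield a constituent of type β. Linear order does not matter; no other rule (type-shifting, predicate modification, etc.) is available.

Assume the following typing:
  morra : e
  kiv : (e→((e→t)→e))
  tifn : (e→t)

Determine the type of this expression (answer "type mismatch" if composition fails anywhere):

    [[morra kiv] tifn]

[morra kiv]: kiv is (e→((e→t)→e)), morra is e; result ((e→t)→e).
[[morra kiv] tifn]: [morra kiv] is ((e→t)→e), tifn is (e→t); result e.

e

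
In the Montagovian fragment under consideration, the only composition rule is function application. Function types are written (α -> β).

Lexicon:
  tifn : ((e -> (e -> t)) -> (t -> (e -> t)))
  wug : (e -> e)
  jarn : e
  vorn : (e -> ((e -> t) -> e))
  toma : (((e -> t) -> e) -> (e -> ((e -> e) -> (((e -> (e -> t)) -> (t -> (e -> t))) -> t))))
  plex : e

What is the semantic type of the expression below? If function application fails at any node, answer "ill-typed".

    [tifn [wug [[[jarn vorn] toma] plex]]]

At [jarn vorn], vorn : (e -> ((e -> t) -> e)) takes jarn : e, giving ((e -> t) -> e).
At [[jarn vorn] toma], toma : (((e -> t) -> e) -> (e -> ((e -> e) -> (((e -> (e -> t)) -> (t -> (e -> t))) -> t)))) takes [jarn vorn] : ((e -> t) -> e), giving (e -> ((e -> e) -> (((e -> (e -> t)) -> (t -> (e -> t))) -> t))).
At [[[jarn vorn] toma] plex], [[jarn vorn] toma] : (e -> ((e -> e) -> (((e -> (e -> t)) -> (t -> (e -> t))) -> t))) takes plex : e, giving ((e -> e) -> (((e -> (e -> t)) -> (t -> (e -> t))) -> t)).
At [wug [[[jarn vorn] toma] plex]], [[[jarn vorn] toma] plex] : ((e -> e) -> (((e -> (e -> t)) -> (t -> (e -> t))) -> t)) takes wug : (e -> e), giving (((e -> (e -> t)) -> (t -> (e -> t))) -> t).
At [tifn [wug [[[jarn vorn] toma] plex]]], [wug [[[jarn vorn] toma] plex]] : (((e -> (e -> t)) -> (t -> (e -> t))) -> t) takes tifn : ((e -> (e -> t)) -> (t -> (e -> t))), giving t.

t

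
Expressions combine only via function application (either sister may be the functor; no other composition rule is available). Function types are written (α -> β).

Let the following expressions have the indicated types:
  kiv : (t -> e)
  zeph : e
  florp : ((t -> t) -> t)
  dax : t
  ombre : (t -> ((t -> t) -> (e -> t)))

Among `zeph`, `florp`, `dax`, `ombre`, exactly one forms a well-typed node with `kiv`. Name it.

dax

zeph : e — kiv needs t; zeph needs nothing (atomic); neither fits.
florp : ((t -> t) -> t) — kiv needs t; florp needs (t -> t); neither fits.
dax — combines: kiv : (t -> e) takes dax : t as argument, giving e.
ombre : (t -> ((t -> t) -> (e -> t))) — kiv needs t; ombre needs t; neither fits.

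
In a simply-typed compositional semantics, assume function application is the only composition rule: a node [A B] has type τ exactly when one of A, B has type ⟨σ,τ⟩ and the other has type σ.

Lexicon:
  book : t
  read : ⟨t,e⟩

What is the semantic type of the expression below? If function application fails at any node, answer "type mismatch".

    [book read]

e

[book read]: ⟨t,e⟩ applied to t yields e.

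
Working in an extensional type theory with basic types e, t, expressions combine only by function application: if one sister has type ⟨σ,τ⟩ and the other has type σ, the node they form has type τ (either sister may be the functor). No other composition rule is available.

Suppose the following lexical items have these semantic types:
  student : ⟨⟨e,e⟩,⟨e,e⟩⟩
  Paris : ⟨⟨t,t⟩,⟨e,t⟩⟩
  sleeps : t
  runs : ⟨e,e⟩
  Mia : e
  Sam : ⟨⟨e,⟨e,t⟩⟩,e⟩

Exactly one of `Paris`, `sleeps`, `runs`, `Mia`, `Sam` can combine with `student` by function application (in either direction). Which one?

runs

Paris : ⟨⟨t,t⟩,⟨e,t⟩⟩ — no; student wants ⟨e,e⟩, and Paris wants ⟨t,t⟩.
sleeps : t — no; student wants ⟨e,e⟩, and sleeps wants nothing (atomic).
runs — combines: student : ⟨⟨e,e⟩,⟨e,e⟩⟩ takes runs : ⟨e,e⟩ as argument, giving ⟨e,e⟩.
Mia : e — no; student wants ⟨e,e⟩, and Mia wants nothing (atomic).
Sam : ⟨⟨e,⟨e,t⟩⟩,e⟩ — no; student wants ⟨e,e⟩, and Sam wants ⟨e,⟨e,t⟩⟩.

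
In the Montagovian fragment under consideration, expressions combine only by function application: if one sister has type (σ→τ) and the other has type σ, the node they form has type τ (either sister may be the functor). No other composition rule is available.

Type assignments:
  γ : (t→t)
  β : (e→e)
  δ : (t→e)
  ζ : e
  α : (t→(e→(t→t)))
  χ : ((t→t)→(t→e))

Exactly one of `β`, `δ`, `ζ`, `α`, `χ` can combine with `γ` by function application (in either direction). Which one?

β : (e→e) — does not combine with γ.
δ : (t→e) — does not combine with γ.
ζ : e — does not combine with γ.
α : (t→(e→(t→t))) — does not combine with γ.
χ — combines: χ : ((t→t)→(t→e)) takes γ : (t→t) as argument, giving (t→e).

χ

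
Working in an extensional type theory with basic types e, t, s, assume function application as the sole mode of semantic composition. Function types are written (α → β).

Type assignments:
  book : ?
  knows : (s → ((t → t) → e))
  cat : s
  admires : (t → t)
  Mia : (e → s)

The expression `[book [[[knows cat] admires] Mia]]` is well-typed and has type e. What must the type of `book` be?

(s → e)

[book [[[knows cat] admires] Mia]] is required to be e. [[[knows cat] admires] Mia] : s cannot yield e as functor, so book : (s → e).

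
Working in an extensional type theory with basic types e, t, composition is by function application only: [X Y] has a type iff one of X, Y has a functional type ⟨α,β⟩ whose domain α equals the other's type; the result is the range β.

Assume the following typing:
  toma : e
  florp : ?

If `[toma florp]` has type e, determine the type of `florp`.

For [toma florp] to have type e with toma of type e, florp must be the function: florp : ⟨e,e⟩.

⟨e,e⟩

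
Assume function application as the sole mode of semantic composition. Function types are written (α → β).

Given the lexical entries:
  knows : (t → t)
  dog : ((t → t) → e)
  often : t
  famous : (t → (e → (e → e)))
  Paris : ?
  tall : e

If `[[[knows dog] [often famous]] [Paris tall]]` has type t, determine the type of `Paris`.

(e → ((e → e) → t))

[[[knows dog] [often famous]] [Paris tall]] is required to be t. [[knows dog] [often famous]] : (e → e) cannot yield t as functor, so [Paris tall] : ((e → e) → t).
[Paris tall] is required to be ((e → e) → t). tall : e cannot yield ((e → e) → t) as functor, so Paris : (e → ((e → e) → t)).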